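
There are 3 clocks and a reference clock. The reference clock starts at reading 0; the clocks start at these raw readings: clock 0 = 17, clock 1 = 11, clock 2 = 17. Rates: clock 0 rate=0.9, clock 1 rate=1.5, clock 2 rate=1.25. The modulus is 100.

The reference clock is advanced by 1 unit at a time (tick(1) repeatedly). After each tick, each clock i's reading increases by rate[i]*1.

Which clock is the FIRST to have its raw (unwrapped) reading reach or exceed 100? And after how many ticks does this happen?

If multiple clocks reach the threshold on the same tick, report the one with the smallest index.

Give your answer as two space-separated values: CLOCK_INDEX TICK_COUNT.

Answer: 1 60

Derivation:
clock 0: start=17, rate=0.9, needs 100-17 = 83; ticks = ceil(83/0.9) = ceil(92.2222) = 93; reading at tick 93 = 17 + 0.9*93 = 100.7000
clock 1: start=11, rate=1.5, needs 100-11 = 89; ticks = ceil(89/1.5) = ceil(59.3333) = 60; reading at tick 60 = 11 + 1.5*60 = 101.0000
clock 2: start=17, rate=1.25, needs 100-17 = 83; ticks = ceil(83/1.25) = ceil(66.4000) = 67; reading at tick 67 = 17 + 1.25*67 = 100.7500
Minimum tick count = 60; winners = [1]; smallest index = 1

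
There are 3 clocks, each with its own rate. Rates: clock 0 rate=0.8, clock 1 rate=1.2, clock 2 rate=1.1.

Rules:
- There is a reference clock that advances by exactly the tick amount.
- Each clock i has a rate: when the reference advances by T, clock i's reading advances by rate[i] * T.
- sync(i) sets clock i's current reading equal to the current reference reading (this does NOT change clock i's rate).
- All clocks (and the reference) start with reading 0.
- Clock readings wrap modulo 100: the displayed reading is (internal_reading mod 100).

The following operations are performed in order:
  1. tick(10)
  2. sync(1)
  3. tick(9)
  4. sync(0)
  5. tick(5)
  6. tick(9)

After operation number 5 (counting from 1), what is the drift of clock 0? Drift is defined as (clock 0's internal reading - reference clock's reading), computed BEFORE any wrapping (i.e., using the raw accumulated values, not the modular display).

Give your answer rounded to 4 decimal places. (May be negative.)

After op 1 tick(10): ref=10.0000 raw=[8.0000 12.0000 11.0000]
After op 2 sync(1): ref=10.0000 raw=[8.0000 10.0000 11.0000]
After op 3 tick(9): ref=19.0000 raw=[15.2000 20.8000 20.9000]
After op 4 sync(0): ref=19.0000 raw=[19.0000 20.8000 20.9000]
After op 5 tick(5): ref=24.0000 raw=[23.0000 26.8000 26.4000]
Drift of clock 0 after op 5: 23.0000 - 24.0000 = -1.0000

Answer: -1.0000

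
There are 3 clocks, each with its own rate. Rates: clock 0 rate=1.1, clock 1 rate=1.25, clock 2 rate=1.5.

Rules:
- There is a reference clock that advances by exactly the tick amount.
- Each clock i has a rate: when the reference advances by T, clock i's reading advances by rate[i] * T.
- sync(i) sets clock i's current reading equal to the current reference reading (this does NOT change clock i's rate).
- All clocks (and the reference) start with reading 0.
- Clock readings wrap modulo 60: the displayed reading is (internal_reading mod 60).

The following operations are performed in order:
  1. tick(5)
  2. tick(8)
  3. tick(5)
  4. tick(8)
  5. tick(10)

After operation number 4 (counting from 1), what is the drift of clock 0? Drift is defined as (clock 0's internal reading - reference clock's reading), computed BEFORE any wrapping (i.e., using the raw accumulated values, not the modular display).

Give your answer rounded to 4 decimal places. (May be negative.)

After op 1 tick(5): ref=5.0000 raw=[5.5000 6.2500 7.5000]
After op 2 tick(8): ref=13.0000 raw=[14.3000 16.2500 19.5000]
After op 3 tick(5): ref=18.0000 raw=[19.8000 22.5000 27.0000]
After op 4 tick(8): ref=26.0000 raw=[28.6000 32.5000 39.0000]
Drift of clock 0 after op 4: 28.6000 - 26.0000 = 2.6000

Answer: 2.6000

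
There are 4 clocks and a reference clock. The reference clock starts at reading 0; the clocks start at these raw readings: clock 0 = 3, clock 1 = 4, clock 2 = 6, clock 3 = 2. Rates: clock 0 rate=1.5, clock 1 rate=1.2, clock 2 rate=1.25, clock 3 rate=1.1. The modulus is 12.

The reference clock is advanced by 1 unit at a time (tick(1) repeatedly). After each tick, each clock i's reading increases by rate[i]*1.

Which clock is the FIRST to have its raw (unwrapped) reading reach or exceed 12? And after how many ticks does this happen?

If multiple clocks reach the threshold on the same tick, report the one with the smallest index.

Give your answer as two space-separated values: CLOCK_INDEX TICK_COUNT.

clock 0: start=3, rate=1.5, needs 12-3 = 9; ticks = ceil(9/1.5) = ceil(6.0000) = 6; reading at tick 6 = 3 + 1.5*6 = 12.0000
clock 1: start=4, rate=1.2, needs 12-4 = 8; ticks = ceil(8/1.2) = ceil(6.6667) = 7; reading at tick 7 = 4 + 1.2*7 = 12.4000
clock 2: start=6, rate=1.25, needs 12-6 = 6; ticks = ceil(6/1.25) = ceil(4.8000) = 5; reading at tick 5 = 6 + 1.25*5 = 12.2500
clock 3: start=2, rate=1.1, needs 12-2 = 10; ticks = ceil(10/1.1) = ceil(9.0909) = 10; reading at tick 10 = 2 + 1.1*10 = 13.0000
Minimum tick count = 5; winners = [2]; smallest index = 2

Answer: 2 5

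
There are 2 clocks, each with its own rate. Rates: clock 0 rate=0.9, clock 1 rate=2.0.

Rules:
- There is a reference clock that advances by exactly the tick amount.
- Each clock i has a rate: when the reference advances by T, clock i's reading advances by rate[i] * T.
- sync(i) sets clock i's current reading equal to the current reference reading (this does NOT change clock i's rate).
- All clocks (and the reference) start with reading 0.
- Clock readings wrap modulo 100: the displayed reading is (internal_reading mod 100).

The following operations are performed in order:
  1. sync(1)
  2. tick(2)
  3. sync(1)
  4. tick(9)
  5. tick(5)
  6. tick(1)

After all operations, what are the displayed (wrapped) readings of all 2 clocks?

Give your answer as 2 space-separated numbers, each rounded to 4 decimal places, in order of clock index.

Answer: 15.3000 32.0000

Derivation:
After op 1 sync(1): ref=0.0000 raw=[0.0000 0.0000]
After op 2 tick(2): ref=2.0000 raw=[1.8000 4.0000]
After op 3 sync(1): ref=2.0000 raw=[1.8000 2.0000]
After op 4 tick(9): ref=11.0000 raw=[9.9000 20.0000]
After op 5 tick(5): ref=16.0000 raw=[14.4000 30.0000]
After op 6 tick(1): ref=17.0000 raw=[15.3000 32.0000]
Wrap final raw readings (mod 100): 15.3000 mod 100 = 15.3000; 32.0000 mod 100 = 32.0000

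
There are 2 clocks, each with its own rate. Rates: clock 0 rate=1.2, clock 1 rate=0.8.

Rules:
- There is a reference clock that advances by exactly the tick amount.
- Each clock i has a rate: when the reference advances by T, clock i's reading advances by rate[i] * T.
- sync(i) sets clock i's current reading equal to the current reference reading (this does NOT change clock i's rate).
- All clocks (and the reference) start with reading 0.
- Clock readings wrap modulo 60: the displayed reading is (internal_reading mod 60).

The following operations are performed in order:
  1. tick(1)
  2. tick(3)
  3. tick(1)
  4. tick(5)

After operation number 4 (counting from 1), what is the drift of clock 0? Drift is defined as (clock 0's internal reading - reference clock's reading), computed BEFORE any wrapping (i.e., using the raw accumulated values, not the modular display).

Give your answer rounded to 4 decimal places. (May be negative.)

After op 1 tick(1): ref=1.0000 raw=[1.2000 0.8000]
After op 2 tick(3): ref=4.0000 raw=[4.8000 3.2000]
After op 3 tick(1): ref=5.0000 raw=[6.0000 4.0000]
After op 4 tick(5): ref=10.0000 raw=[12.0000 8.0000]
Drift of clock 0 after op 4: 12.0000 - 10.0000 = 2.0000

Answer: 2.0000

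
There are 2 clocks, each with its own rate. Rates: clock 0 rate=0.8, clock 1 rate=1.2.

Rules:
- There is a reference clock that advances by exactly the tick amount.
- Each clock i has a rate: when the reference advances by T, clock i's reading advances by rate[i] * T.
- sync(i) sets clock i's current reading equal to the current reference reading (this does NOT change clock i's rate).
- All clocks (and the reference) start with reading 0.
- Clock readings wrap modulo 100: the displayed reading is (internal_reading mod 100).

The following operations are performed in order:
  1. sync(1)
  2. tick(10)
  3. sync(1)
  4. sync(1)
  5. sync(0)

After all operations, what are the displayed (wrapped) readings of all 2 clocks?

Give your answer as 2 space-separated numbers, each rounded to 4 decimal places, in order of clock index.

After op 1 sync(1): ref=0.0000 raw=[0.0000 0.0000]
After op 2 tick(10): ref=10.0000 raw=[8.0000 12.0000]
After op 3 sync(1): ref=10.0000 raw=[8.0000 10.0000]
After op 4 sync(1): ref=10.0000 raw=[8.0000 10.0000]
After op 5 sync(0): ref=10.0000 raw=[10.0000 10.0000]
Wrap final raw readings (mod 100): 10.0000 mod 100 = 10.0000; 10.0000 mod 100 = 10.0000

Answer: 10.0000 10.0000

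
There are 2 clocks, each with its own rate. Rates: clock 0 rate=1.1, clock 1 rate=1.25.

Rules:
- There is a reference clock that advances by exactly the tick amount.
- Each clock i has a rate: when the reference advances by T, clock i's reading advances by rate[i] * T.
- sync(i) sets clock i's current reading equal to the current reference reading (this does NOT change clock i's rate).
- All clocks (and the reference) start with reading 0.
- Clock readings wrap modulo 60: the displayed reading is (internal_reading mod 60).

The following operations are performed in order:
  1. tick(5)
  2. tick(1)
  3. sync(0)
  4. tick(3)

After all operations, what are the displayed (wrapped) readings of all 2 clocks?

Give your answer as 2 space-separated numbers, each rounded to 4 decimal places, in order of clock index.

Answer: 9.3000 11.2500

Derivation:
After op 1 tick(5): ref=5.0000 raw=[5.5000 6.2500]
After op 2 tick(1): ref=6.0000 raw=[6.6000 7.5000]
After op 3 sync(0): ref=6.0000 raw=[6.0000 7.5000]
After op 4 tick(3): ref=9.0000 raw=[9.3000 11.2500]
Wrap final raw readings (mod 60): 9.3000 mod 60 = 9.3000; 11.2500 mod 60 = 11.2500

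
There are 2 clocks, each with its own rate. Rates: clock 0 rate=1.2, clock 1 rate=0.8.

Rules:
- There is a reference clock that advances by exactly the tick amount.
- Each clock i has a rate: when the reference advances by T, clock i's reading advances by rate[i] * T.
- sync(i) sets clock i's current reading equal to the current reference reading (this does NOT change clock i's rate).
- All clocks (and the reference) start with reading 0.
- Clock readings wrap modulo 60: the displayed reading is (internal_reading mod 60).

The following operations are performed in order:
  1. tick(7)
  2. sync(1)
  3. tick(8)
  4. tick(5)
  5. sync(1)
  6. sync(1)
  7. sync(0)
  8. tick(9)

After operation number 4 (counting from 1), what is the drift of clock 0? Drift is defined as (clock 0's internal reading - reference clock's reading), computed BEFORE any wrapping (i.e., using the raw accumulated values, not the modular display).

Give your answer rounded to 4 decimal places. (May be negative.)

After op 1 tick(7): ref=7.0000 raw=[8.4000 5.6000]
After op 2 sync(1): ref=7.0000 raw=[8.4000 7.0000]
After op 3 tick(8): ref=15.0000 raw=[18.0000 13.4000]
After op 4 tick(5): ref=20.0000 raw=[24.0000 17.4000]
Drift of clock 0 after op 4: 24.0000 - 20.0000 = 4.0000

Answer: 4.0000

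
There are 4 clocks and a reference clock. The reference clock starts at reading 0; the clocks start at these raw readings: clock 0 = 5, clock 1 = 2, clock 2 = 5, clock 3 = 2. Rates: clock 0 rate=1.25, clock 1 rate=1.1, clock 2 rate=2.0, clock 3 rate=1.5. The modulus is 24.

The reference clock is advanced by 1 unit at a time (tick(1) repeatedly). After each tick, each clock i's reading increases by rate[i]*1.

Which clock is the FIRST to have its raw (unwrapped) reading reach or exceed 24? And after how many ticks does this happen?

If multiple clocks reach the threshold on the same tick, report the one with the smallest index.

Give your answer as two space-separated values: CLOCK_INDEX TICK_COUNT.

Answer: 2 10

Derivation:
clock 0: start=5, rate=1.25, needs 24-5 = 19; ticks = ceil(19/1.25) = ceil(15.2000) = 16; reading at tick 16 = 5 + 1.25*16 = 25.0000
clock 1: start=2, rate=1.1, needs 24-2 = 22; ticks = ceil(22/1.1) = ceil(20.0000) = 20; reading at tick 20 = 2 + 1.1*20 = 24.0000
clock 2: start=5, rate=2.0, needs 24-5 = 19; ticks = ceil(19/2.0) = ceil(9.5000) = 10; reading at tick 10 = 5 + 2.0*10 = 25.0000
clock 3: start=2, rate=1.5, needs 24-2 = 22; ticks = ceil(22/1.5) = ceil(14.6667) = 15; reading at tick 15 = 2 + 1.5*15 = 24.5000
Minimum tick count = 10; winners = [2]; smallest index = 2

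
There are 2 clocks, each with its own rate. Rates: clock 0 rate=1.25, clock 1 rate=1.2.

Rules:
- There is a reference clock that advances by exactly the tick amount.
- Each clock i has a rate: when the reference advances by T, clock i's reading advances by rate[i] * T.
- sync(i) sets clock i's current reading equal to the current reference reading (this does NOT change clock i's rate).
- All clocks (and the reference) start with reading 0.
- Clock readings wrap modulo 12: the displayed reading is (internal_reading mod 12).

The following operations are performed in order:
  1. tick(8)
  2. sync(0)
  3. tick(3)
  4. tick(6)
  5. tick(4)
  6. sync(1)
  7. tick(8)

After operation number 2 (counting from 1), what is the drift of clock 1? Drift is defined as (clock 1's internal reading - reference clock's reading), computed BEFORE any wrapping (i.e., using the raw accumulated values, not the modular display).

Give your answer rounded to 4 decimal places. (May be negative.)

Answer: 1.6000

Derivation:
After op 1 tick(8): ref=8.0000 raw=[10.0000 9.6000]
After op 2 sync(0): ref=8.0000 raw=[8.0000 9.6000]
Drift of clock 1 after op 2: 9.6000 - 8.0000 = 1.6000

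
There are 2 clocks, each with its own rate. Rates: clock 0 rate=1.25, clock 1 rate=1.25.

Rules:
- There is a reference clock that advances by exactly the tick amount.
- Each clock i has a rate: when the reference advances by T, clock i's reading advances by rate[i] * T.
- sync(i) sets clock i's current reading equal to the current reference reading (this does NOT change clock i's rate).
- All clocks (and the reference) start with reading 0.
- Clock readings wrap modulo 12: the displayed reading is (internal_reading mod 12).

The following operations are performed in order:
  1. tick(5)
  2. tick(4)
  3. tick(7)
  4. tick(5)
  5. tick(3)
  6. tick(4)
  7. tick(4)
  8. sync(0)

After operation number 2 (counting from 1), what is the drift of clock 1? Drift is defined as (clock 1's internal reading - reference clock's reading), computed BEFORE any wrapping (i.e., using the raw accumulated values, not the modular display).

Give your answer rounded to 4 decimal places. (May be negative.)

After op 1 tick(5): ref=5.0000 raw=[6.2500 6.2500]
After op 2 tick(4): ref=9.0000 raw=[11.2500 11.2500]
Drift of clock 1 after op 2: 11.2500 - 9.0000 = 2.2500

Answer: 2.2500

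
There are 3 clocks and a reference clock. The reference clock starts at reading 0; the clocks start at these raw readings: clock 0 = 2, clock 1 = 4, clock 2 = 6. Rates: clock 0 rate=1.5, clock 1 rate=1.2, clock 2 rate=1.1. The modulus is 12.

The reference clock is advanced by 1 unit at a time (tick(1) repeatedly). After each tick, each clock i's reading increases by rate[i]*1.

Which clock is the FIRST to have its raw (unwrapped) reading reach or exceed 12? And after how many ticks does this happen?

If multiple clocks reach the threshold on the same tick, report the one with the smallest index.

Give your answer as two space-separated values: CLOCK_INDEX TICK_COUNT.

clock 0: start=2, rate=1.5, needs 12-2 = 10; ticks = ceil(10/1.5) = ceil(6.6667) = 7; reading at tick 7 = 2 + 1.5*7 = 12.5000
clock 1: start=4, rate=1.2, needs 12-4 = 8; ticks = ceil(8/1.2) = ceil(6.6667) = 7; reading at tick 7 = 4 + 1.2*7 = 12.4000
clock 2: start=6, rate=1.1, needs 12-6 = 6; ticks = ceil(6/1.1) = ceil(5.4545) = 6; reading at tick 6 = 6 + 1.1*6 = 12.6000
Minimum tick count = 6; winners = [2]; smallest index = 2

Answer: 2 6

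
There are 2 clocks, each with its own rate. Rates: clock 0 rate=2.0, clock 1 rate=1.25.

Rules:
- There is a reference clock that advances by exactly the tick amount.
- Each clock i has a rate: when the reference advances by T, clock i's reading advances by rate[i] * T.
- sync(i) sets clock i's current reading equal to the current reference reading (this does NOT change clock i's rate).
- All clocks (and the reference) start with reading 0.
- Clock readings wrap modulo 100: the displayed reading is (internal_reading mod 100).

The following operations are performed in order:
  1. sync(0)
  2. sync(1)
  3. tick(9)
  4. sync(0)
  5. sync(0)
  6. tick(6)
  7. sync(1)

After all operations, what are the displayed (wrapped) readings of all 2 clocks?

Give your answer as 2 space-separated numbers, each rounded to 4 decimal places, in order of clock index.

Answer: 21.0000 15.0000

Derivation:
After op 1 sync(0): ref=0.0000 raw=[0.0000 0.0000]
After op 2 sync(1): ref=0.0000 raw=[0.0000 0.0000]
After op 3 tick(9): ref=9.0000 raw=[18.0000 11.2500]
After op 4 sync(0): ref=9.0000 raw=[9.0000 11.2500]
After op 5 sync(0): ref=9.0000 raw=[9.0000 11.2500]
After op 6 tick(6): ref=15.0000 raw=[21.0000 18.7500]
After op 7 sync(1): ref=15.0000 raw=[21.0000 15.0000]
Wrap final raw readings (mod 100): 21.0000 mod 100 = 21.0000; 15.0000 mod 100 = 15.0000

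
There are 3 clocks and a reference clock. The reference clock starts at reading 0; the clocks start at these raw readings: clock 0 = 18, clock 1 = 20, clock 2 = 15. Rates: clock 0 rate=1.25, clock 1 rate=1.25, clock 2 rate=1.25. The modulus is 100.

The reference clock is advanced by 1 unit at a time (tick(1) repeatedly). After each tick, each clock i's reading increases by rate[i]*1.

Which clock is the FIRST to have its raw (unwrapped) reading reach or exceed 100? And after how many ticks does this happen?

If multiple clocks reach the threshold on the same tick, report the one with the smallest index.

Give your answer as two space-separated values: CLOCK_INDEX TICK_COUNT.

Answer: 1 64

Derivation:
clock 0: start=18, rate=1.25, needs 100-18 = 82; ticks = ceil(82/1.25) = ceil(65.6000) = 66; reading at tick 66 = 18 + 1.25*66 = 100.5000
clock 1: start=20, rate=1.25, needs 100-20 = 80; ticks = ceil(80/1.25) = ceil(64.0000) = 64; reading at tick 64 = 20 + 1.25*64 = 100.0000
clock 2: start=15, rate=1.25, needs 100-15 = 85; ticks = ceil(85/1.25) = ceil(68.0000) = 68; reading at tick 68 = 15 + 1.25*68 = 100.0000
Minimum tick count = 64; winners = [1]; smallest index = 1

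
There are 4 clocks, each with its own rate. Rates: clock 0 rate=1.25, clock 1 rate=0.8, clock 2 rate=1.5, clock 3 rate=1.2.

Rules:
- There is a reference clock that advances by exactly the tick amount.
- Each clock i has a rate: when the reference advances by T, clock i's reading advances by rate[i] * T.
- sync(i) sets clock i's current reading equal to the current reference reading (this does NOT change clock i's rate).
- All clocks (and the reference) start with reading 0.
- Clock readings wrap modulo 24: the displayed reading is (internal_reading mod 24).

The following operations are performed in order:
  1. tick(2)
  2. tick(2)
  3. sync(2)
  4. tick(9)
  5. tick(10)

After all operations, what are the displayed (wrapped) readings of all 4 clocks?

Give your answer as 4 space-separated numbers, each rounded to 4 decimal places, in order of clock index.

Answer: 4.7500 18.4000 8.5000 3.6000

Derivation:
After op 1 tick(2): ref=2.0000 raw=[2.5000 1.6000 3.0000 2.4000]
After op 2 tick(2): ref=4.0000 raw=[5.0000 3.2000 6.0000 4.8000]
After op 3 sync(2): ref=4.0000 raw=[5.0000 3.2000 4.0000 4.8000]
After op 4 tick(9): ref=13.0000 raw=[16.2500 10.4000 17.5000 15.6000]
After op 5 tick(10): ref=23.0000 raw=[28.7500 18.4000 32.5000 27.6000]
Wrap final raw readings (mod 24): 28.7500 mod 24 = 4.7500; 18.4000 mod 24 = 18.4000; 32.5000 mod 24 = 8.5000; 27.6000 mod 24 = 3.6000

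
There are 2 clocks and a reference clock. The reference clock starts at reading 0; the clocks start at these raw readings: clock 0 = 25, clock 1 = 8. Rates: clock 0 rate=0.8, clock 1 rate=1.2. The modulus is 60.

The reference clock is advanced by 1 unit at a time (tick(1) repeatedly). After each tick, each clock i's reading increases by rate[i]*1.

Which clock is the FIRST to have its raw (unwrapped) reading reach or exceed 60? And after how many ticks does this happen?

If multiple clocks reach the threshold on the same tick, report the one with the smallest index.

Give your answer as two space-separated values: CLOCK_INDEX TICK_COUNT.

Answer: 0 44

Derivation:
clock 0: start=25, rate=0.8, needs 60-25 = 35; ticks = ceil(35/0.8) = ceil(43.7500) = 44; reading at tick 44 = 25 + 0.8*44 = 60.2000
clock 1: start=8, rate=1.2, needs 60-8 = 52; ticks = ceil(52/1.2) = ceil(43.3333) = 44; reading at tick 44 = 8 + 1.2*44 = 60.8000
Minimum tick count = 44; winners = [0, 1]; smallest index = 0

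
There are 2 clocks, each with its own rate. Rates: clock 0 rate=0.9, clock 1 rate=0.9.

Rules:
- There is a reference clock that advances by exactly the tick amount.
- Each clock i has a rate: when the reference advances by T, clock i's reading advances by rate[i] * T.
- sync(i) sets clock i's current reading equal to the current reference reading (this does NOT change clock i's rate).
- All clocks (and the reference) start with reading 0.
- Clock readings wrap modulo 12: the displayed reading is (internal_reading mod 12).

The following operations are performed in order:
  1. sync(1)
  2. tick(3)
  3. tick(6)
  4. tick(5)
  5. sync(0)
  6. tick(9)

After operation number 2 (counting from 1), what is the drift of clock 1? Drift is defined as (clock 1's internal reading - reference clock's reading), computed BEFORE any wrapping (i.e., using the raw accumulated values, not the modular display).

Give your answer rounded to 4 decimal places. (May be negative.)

After op 1 sync(1): ref=0.0000 raw=[0.0000 0.0000]
After op 2 tick(3): ref=3.0000 raw=[2.7000 2.7000]
Drift of clock 1 after op 2: 2.7000 - 3.0000 = -0.3000

Answer: -0.3000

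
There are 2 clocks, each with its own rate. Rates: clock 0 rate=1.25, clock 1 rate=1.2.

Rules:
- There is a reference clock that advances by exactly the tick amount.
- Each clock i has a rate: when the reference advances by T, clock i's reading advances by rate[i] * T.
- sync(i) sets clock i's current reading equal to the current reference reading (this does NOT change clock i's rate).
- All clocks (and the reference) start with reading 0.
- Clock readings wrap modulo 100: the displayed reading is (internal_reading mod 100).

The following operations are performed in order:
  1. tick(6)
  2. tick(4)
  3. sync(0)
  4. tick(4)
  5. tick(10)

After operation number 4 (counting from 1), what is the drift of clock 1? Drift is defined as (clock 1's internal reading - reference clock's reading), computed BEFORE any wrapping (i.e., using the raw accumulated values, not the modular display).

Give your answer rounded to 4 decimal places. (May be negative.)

Answer: 2.8000

Derivation:
After op 1 tick(6): ref=6.0000 raw=[7.5000 7.2000]
After op 2 tick(4): ref=10.0000 raw=[12.5000 12.0000]
After op 3 sync(0): ref=10.0000 raw=[10.0000 12.0000]
After op 4 tick(4): ref=14.0000 raw=[15.0000 16.8000]
Drift of clock 1 after op 4: 16.8000 - 14.0000 = 2.8000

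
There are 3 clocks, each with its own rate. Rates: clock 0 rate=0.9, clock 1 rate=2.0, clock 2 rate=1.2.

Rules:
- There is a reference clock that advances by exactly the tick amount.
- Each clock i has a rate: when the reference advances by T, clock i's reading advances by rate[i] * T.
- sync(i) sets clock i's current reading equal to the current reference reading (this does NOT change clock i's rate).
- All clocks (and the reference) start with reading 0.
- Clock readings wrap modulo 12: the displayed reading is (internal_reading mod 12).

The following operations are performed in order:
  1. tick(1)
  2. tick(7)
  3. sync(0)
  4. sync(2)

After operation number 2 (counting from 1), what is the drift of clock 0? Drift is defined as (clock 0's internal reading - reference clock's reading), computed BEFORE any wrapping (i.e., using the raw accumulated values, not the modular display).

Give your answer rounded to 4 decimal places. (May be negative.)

After op 1 tick(1): ref=1.0000 raw=[0.9000 2.0000 1.2000]
After op 2 tick(7): ref=8.0000 raw=[7.2000 16.0000 9.6000]
Drift of clock 0 after op 2: 7.2000 - 8.0000 = -0.8000

Answer: -0.8000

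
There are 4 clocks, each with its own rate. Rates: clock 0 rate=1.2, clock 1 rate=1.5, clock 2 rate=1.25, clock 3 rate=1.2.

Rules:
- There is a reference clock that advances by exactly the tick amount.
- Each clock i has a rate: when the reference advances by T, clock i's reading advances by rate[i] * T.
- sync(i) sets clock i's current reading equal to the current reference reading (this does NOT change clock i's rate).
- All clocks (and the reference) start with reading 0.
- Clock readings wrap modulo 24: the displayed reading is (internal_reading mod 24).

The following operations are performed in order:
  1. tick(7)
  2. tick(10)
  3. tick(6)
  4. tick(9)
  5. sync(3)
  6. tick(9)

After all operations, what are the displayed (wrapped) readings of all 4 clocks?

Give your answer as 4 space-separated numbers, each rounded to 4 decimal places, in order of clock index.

Answer: 1.2000 13.5000 3.2500 18.8000

Derivation:
After op 1 tick(7): ref=7.0000 raw=[8.4000 10.5000 8.7500 8.4000]
After op 2 tick(10): ref=17.0000 raw=[20.4000 25.5000 21.2500 20.4000]
After op 3 tick(6): ref=23.0000 raw=[27.6000 34.5000 28.7500 27.6000]
After op 4 tick(9): ref=32.0000 raw=[38.4000 48.0000 40.0000 38.4000]
After op 5 sync(3): ref=32.0000 raw=[38.4000 48.0000 40.0000 32.0000]
After op 6 tick(9): ref=41.0000 raw=[49.2000 61.5000 51.2500 42.8000]
Wrap final raw readings (mod 24): 49.2000 mod 24 = 1.2000; 61.5000 mod 24 = 13.5000; 51.2500 mod 24 = 3.2500; 42.8000 mod 24 = 18.8000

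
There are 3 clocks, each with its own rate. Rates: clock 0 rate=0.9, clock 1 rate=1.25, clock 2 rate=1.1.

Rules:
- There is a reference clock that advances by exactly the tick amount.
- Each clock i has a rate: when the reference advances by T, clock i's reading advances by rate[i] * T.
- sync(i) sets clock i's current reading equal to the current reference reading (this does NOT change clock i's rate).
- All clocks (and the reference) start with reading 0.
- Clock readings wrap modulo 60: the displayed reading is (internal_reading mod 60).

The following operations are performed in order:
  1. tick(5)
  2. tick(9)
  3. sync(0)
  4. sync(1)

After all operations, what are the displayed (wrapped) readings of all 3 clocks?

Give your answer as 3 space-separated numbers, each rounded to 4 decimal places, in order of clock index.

Answer: 14.0000 14.0000 15.4000

Derivation:
After op 1 tick(5): ref=5.0000 raw=[4.5000 6.2500 5.5000]
After op 2 tick(9): ref=14.0000 raw=[12.6000 17.5000 15.4000]
After op 3 sync(0): ref=14.0000 raw=[14.0000 17.5000 15.4000]
After op 4 sync(1): ref=14.0000 raw=[14.0000 14.0000 15.4000]
Wrap final raw readings (mod 60): 14.0000 mod 60 = 14.0000; 14.0000 mod 60 = 14.0000; 15.4000 mod 60 = 15.4000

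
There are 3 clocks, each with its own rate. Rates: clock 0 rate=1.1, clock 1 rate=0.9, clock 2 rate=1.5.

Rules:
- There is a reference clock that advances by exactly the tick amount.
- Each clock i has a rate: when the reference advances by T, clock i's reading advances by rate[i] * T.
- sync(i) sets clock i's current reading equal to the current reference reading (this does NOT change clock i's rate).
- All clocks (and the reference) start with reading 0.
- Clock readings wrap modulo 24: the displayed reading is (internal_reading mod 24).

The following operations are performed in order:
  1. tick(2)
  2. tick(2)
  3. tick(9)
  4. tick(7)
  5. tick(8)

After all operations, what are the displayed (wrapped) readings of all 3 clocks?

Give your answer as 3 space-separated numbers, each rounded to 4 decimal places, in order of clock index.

Answer: 6.8000 1.2000 18.0000

Derivation:
After op 1 tick(2): ref=2.0000 raw=[2.2000 1.8000 3.0000]
After op 2 tick(2): ref=4.0000 raw=[4.4000 3.6000 6.0000]
After op 3 tick(9): ref=13.0000 raw=[14.3000 11.7000 19.5000]
After op 4 tick(7): ref=20.0000 raw=[22.0000 18.0000 30.0000]
After op 5 tick(8): ref=28.0000 raw=[30.8000 25.2000 42.0000]
Wrap final raw readings (mod 24): 30.8000 mod 24 = 6.8000; 25.2000 mod 24 = 1.2000; 42.0000 mod 24 = 18.0000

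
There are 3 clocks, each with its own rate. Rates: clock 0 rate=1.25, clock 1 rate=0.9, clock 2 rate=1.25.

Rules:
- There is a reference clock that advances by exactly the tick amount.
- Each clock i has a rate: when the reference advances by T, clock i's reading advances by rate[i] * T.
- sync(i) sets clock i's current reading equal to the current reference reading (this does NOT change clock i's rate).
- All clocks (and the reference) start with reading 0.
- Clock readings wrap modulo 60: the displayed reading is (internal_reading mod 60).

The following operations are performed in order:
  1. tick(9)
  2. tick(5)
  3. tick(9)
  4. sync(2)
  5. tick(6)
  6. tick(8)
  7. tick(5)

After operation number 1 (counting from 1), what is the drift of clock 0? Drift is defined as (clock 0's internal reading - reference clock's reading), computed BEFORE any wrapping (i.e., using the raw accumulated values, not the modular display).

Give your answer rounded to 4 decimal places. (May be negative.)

After op 1 tick(9): ref=9.0000 raw=[11.2500 8.1000 11.2500]
Drift of clock 0 after op 1: 11.2500 - 9.0000 = 2.2500

Answer: 2.2500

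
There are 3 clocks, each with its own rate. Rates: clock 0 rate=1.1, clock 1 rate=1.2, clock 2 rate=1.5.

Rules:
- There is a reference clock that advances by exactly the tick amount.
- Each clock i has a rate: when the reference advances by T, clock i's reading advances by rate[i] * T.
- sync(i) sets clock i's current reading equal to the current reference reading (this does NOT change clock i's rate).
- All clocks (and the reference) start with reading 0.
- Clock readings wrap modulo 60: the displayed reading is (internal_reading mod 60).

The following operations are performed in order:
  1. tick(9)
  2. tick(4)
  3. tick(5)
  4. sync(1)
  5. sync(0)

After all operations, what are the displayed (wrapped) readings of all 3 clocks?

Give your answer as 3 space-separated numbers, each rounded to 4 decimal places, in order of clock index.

Answer: 18.0000 18.0000 27.0000

Derivation:
After op 1 tick(9): ref=9.0000 raw=[9.9000 10.8000 13.5000]
After op 2 tick(4): ref=13.0000 raw=[14.3000 15.6000 19.5000]
After op 3 tick(5): ref=18.0000 raw=[19.8000 21.6000 27.0000]
After op 4 sync(1): ref=18.0000 raw=[19.8000 18.0000 27.0000]
After op 5 sync(0): ref=18.0000 raw=[18.0000 18.0000 27.0000]
Wrap final raw readings (mod 60): 18.0000 mod 60 = 18.0000; 18.0000 mod 60 = 18.0000; 27.0000 mod 60 = 27.0000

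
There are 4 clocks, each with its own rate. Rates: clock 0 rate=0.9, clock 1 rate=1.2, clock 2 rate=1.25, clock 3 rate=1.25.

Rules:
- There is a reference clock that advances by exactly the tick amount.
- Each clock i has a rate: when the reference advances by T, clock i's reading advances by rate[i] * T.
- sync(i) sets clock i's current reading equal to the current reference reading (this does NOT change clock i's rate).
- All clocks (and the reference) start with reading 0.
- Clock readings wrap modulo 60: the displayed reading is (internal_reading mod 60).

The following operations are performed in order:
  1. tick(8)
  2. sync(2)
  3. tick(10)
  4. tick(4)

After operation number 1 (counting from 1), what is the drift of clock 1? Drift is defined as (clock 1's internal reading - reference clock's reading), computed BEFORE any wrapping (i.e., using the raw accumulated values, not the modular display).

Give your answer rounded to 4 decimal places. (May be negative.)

After op 1 tick(8): ref=8.0000 raw=[7.2000 9.6000 10.0000 10.0000]
Drift of clock 1 after op 1: 9.6000 - 8.0000 = 1.6000

Answer: 1.6000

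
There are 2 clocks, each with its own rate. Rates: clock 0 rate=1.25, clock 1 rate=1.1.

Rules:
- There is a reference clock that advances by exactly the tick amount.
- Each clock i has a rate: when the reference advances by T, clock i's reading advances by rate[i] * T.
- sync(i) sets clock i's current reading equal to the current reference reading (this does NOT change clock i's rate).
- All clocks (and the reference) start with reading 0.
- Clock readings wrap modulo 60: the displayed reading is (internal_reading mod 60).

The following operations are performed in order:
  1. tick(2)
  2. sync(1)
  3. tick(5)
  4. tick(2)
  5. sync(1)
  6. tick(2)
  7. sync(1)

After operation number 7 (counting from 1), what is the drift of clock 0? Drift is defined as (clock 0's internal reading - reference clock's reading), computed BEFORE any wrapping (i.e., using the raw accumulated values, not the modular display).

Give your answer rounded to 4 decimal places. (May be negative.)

After op 1 tick(2): ref=2.0000 raw=[2.5000 2.2000]
After op 2 sync(1): ref=2.0000 raw=[2.5000 2.0000]
After op 3 tick(5): ref=7.0000 raw=[8.7500 7.5000]
After op 4 tick(2): ref=9.0000 raw=[11.2500 9.7000]
After op 5 sync(1): ref=9.0000 raw=[11.2500 9.0000]
After op 6 tick(2): ref=11.0000 raw=[13.7500 11.2000]
After op 7 sync(1): ref=11.0000 raw=[13.7500 11.0000]
Drift of clock 0 after op 7: 13.7500 - 11.0000 = 2.7500

Answer: 2.7500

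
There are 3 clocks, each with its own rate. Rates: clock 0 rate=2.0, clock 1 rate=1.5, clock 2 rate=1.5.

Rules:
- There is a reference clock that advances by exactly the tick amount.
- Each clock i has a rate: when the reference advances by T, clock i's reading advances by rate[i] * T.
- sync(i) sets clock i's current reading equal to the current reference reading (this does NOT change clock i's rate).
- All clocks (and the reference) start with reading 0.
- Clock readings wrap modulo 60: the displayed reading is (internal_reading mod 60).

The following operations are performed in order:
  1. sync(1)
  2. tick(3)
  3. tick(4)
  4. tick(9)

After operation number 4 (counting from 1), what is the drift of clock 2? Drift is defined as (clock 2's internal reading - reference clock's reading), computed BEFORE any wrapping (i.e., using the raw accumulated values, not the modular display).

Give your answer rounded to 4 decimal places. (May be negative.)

Answer: 8.0000

Derivation:
After op 1 sync(1): ref=0.0000 raw=[0.0000 0.0000 0.0000]
After op 2 tick(3): ref=3.0000 raw=[6.0000 4.5000 4.5000]
After op 3 tick(4): ref=7.0000 raw=[14.0000 10.5000 10.5000]
After op 4 tick(9): ref=16.0000 raw=[32.0000 24.0000 24.0000]
Drift of clock 2 after op 4: 24.0000 - 16.0000 = 8.0000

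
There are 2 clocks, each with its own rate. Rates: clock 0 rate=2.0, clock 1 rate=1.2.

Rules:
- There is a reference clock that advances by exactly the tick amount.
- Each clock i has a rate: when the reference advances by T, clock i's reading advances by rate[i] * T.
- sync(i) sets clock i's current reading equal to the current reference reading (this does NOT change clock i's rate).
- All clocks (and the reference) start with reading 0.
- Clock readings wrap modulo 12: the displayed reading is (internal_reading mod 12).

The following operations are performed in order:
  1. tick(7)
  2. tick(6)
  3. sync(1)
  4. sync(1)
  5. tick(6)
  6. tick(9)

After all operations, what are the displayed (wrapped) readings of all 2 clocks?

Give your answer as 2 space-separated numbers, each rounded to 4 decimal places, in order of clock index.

After op 1 tick(7): ref=7.0000 raw=[14.0000 8.4000]
After op 2 tick(6): ref=13.0000 raw=[26.0000 15.6000]
After op 3 sync(1): ref=13.0000 raw=[26.0000 13.0000]
After op 4 sync(1): ref=13.0000 raw=[26.0000 13.0000]
After op 5 tick(6): ref=19.0000 raw=[38.0000 20.2000]
After op 6 tick(9): ref=28.0000 raw=[56.0000 31.0000]
Wrap final raw readings (mod 12): 56.0000 mod 12 = 8.0000; 31.0000 mod 12 = 7.0000

Answer: 8.0000 7.0000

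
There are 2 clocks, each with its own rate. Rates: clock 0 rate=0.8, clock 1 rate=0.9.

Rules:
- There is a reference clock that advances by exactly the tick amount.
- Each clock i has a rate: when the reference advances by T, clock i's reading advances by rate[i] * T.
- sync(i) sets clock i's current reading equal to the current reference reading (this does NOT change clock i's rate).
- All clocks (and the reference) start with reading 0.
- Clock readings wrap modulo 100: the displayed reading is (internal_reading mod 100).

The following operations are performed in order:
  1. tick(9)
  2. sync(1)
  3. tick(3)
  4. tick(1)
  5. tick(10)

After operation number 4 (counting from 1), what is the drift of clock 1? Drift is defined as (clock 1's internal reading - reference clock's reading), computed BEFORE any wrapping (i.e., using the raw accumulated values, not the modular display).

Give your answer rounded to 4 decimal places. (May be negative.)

Answer: -0.4000

Derivation:
After op 1 tick(9): ref=9.0000 raw=[7.2000 8.1000]
After op 2 sync(1): ref=9.0000 raw=[7.2000 9.0000]
After op 3 tick(3): ref=12.0000 raw=[9.6000 11.7000]
After op 4 tick(1): ref=13.0000 raw=[10.4000 12.6000]
Drift of clock 1 after op 4: 12.6000 - 13.0000 = -0.4000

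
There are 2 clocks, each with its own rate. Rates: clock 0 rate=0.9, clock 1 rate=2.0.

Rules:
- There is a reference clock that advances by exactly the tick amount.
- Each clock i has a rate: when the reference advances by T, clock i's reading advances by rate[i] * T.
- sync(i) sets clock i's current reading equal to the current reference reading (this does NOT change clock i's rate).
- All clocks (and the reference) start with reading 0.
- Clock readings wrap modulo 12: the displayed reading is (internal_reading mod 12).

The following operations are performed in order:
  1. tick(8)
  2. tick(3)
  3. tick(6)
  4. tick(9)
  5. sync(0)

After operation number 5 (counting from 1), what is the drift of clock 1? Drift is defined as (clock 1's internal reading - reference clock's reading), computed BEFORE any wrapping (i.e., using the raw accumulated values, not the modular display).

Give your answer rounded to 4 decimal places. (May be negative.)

Answer: 26.0000

Derivation:
After op 1 tick(8): ref=8.0000 raw=[7.2000 16.0000]
After op 2 tick(3): ref=11.0000 raw=[9.9000 22.0000]
After op 3 tick(6): ref=17.0000 raw=[15.3000 34.0000]
After op 4 tick(9): ref=26.0000 raw=[23.4000 52.0000]
After op 5 sync(0): ref=26.0000 raw=[26.0000 52.0000]
Drift of clock 1 after op 5: 52.0000 - 26.0000 = 26.0000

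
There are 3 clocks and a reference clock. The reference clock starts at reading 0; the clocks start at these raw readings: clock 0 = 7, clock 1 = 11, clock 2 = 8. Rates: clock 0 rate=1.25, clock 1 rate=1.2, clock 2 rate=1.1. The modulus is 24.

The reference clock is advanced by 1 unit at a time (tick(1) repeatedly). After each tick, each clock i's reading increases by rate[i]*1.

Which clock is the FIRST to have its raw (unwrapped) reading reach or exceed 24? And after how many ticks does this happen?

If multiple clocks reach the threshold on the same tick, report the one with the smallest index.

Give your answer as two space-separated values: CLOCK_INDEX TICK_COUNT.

Answer: 1 11

Derivation:
clock 0: start=7, rate=1.25, needs 24-7 = 17; ticks = ceil(17/1.25) = ceil(13.6000) = 14; reading at tick 14 = 7 + 1.25*14 = 24.5000
clock 1: start=11, rate=1.2, needs 24-11 = 13; ticks = ceil(13/1.2) = ceil(10.8333) = 11; reading at tick 11 = 11 + 1.2*11 = 24.2000
clock 2: start=8, rate=1.1, needs 24-8 = 16; ticks = ceil(16/1.1) = ceil(14.5455) = 15; reading at tick 15 = 8 + 1.1*15 = 24.5000
Minimum tick count = 11; winners = [1]; smallest index = 1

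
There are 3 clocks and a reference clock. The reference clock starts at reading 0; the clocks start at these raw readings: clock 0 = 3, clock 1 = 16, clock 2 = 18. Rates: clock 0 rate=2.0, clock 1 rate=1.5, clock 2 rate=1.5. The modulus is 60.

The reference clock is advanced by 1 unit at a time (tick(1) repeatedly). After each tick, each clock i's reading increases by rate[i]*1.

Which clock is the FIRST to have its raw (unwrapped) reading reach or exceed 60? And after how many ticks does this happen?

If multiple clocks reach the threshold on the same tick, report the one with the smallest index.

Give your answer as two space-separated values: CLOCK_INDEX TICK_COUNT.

Answer: 2 28

Derivation:
clock 0: start=3, rate=2.0, needs 60-3 = 57; ticks = ceil(57/2.0) = ceil(28.5000) = 29; reading at tick 29 = 3 + 2.0*29 = 61.0000
clock 1: start=16, rate=1.5, needs 60-16 = 44; ticks = ceil(44/1.5) = ceil(29.3333) = 30; reading at tick 30 = 16 + 1.5*30 = 61.0000
clock 2: start=18, rate=1.5, needs 60-18 = 42; ticks = ceil(42/1.5) = ceil(28.0000) = 28; reading at tick 28 = 18 + 1.5*28 = 60.0000
Minimum tick count = 28; winners = [2]; smallest index = 2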